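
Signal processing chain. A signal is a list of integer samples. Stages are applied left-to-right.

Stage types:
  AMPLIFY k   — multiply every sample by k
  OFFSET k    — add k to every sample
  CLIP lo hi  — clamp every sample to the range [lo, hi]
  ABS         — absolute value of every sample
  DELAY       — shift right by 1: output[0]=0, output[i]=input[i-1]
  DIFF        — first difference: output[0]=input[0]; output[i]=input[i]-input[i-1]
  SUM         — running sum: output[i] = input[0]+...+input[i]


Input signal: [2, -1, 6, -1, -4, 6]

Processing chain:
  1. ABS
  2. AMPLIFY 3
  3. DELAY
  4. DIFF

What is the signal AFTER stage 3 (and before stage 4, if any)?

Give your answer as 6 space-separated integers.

Answer: 0 6 3 18 3 12

Derivation:
Input: [2, -1, 6, -1, -4, 6]
Stage 1 (ABS): |2|=2, |-1|=1, |6|=6, |-1|=1, |-4|=4, |6|=6 -> [2, 1, 6, 1, 4, 6]
Stage 2 (AMPLIFY 3): 2*3=6, 1*3=3, 6*3=18, 1*3=3, 4*3=12, 6*3=18 -> [6, 3, 18, 3, 12, 18]
Stage 3 (DELAY): [0, 6, 3, 18, 3, 12] = [0, 6, 3, 18, 3, 12] -> [0, 6, 3, 18, 3, 12]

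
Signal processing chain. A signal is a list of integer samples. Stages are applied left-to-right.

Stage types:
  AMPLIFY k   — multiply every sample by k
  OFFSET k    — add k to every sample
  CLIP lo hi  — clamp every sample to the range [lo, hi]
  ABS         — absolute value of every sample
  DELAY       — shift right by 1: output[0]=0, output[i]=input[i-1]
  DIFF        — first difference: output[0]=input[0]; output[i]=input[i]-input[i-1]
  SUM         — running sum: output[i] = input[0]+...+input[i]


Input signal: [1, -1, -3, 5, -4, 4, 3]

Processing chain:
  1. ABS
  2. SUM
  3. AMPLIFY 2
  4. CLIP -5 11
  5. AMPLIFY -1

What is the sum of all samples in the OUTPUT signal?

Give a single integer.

Answer: -60

Derivation:
Input: [1, -1, -3, 5, -4, 4, 3]
Stage 1 (ABS): |1|=1, |-1|=1, |-3|=3, |5|=5, |-4|=4, |4|=4, |3|=3 -> [1, 1, 3, 5, 4, 4, 3]
Stage 2 (SUM): sum[0..0]=1, sum[0..1]=2, sum[0..2]=5, sum[0..3]=10, sum[0..4]=14, sum[0..5]=18, sum[0..6]=21 -> [1, 2, 5, 10, 14, 18, 21]
Stage 3 (AMPLIFY 2): 1*2=2, 2*2=4, 5*2=10, 10*2=20, 14*2=28, 18*2=36, 21*2=42 -> [2, 4, 10, 20, 28, 36, 42]
Stage 4 (CLIP -5 11): clip(2,-5,11)=2, clip(4,-5,11)=4, clip(10,-5,11)=10, clip(20,-5,11)=11, clip(28,-5,11)=11, clip(36,-5,11)=11, clip(42,-5,11)=11 -> [2, 4, 10, 11, 11, 11, 11]
Stage 5 (AMPLIFY -1): 2*-1=-2, 4*-1=-4, 10*-1=-10, 11*-1=-11, 11*-1=-11, 11*-1=-11, 11*-1=-11 -> [-2, -4, -10, -11, -11, -11, -11]
Output sum: -60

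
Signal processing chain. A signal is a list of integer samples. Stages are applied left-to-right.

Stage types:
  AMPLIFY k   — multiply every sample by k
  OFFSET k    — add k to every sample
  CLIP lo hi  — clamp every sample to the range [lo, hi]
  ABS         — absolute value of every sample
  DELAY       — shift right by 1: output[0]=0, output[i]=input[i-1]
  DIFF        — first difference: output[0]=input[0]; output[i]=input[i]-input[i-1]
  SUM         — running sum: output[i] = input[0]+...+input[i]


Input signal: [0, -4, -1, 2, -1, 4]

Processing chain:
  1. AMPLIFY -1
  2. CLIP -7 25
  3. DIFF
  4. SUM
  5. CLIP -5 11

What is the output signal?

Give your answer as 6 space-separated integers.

Answer: 0 4 1 -2 1 -4

Derivation:
Input: [0, -4, -1, 2, -1, 4]
Stage 1 (AMPLIFY -1): 0*-1=0, -4*-1=4, -1*-1=1, 2*-1=-2, -1*-1=1, 4*-1=-4 -> [0, 4, 1, -2, 1, -4]
Stage 2 (CLIP -7 25): clip(0,-7,25)=0, clip(4,-7,25)=4, clip(1,-7,25)=1, clip(-2,-7,25)=-2, clip(1,-7,25)=1, clip(-4,-7,25)=-4 -> [0, 4, 1, -2, 1, -4]
Stage 3 (DIFF): s[0]=0, 4-0=4, 1-4=-3, -2-1=-3, 1--2=3, -4-1=-5 -> [0, 4, -3, -3, 3, -5]
Stage 4 (SUM): sum[0..0]=0, sum[0..1]=4, sum[0..2]=1, sum[0..3]=-2, sum[0..4]=1, sum[0..5]=-4 -> [0, 4, 1, -2, 1, -4]
Stage 5 (CLIP -5 11): clip(0,-5,11)=0, clip(4,-5,11)=4, clip(1,-5,11)=1, clip(-2,-5,11)=-2, clip(1,-5,11)=1, clip(-4,-5,11)=-4 -> [0, 4, 1, -2, 1, -4]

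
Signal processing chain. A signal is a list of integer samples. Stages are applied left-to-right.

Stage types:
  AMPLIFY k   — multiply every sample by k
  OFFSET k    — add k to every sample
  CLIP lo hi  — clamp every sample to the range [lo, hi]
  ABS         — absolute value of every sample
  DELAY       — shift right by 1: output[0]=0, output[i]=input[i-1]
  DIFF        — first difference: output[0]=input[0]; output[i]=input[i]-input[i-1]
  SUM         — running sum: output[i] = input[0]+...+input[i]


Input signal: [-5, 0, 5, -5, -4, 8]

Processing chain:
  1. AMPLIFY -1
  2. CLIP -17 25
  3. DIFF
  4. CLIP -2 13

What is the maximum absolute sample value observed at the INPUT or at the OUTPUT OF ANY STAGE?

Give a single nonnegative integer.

Answer: 12

Derivation:
Input: [-5, 0, 5, -5, -4, 8] (max |s|=8)
Stage 1 (AMPLIFY -1): -5*-1=5, 0*-1=0, 5*-1=-5, -5*-1=5, -4*-1=4, 8*-1=-8 -> [5, 0, -5, 5, 4, -8] (max |s|=8)
Stage 2 (CLIP -17 25): clip(5,-17,25)=5, clip(0,-17,25)=0, clip(-5,-17,25)=-5, clip(5,-17,25)=5, clip(4,-17,25)=4, clip(-8,-17,25)=-8 -> [5, 0, -5, 5, 4, -8] (max |s|=8)
Stage 3 (DIFF): s[0]=5, 0-5=-5, -5-0=-5, 5--5=10, 4-5=-1, -8-4=-12 -> [5, -5, -5, 10, -1, -12] (max |s|=12)
Stage 4 (CLIP -2 13): clip(5,-2,13)=5, clip(-5,-2,13)=-2, clip(-5,-2,13)=-2, clip(10,-2,13)=10, clip(-1,-2,13)=-1, clip(-12,-2,13)=-2 -> [5, -2, -2, 10, -1, -2] (max |s|=10)
Overall max amplitude: 12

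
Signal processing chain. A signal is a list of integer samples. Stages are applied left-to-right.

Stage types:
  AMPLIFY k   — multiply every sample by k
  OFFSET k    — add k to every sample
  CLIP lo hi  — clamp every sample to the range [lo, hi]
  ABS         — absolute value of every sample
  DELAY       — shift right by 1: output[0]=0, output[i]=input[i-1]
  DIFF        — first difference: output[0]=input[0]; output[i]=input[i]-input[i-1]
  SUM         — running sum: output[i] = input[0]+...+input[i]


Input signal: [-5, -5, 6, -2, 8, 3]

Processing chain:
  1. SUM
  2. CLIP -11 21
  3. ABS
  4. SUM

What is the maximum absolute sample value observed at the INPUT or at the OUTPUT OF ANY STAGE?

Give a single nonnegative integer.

Answer: 32

Derivation:
Input: [-5, -5, 6, -2, 8, 3] (max |s|=8)
Stage 1 (SUM): sum[0..0]=-5, sum[0..1]=-10, sum[0..2]=-4, sum[0..3]=-6, sum[0..4]=2, sum[0..5]=5 -> [-5, -10, -4, -6, 2, 5] (max |s|=10)
Stage 2 (CLIP -11 21): clip(-5,-11,21)=-5, clip(-10,-11,21)=-10, clip(-4,-11,21)=-4, clip(-6,-11,21)=-6, clip(2,-11,21)=2, clip(5,-11,21)=5 -> [-5, -10, -4, -6, 2, 5] (max |s|=10)
Stage 3 (ABS): |-5|=5, |-10|=10, |-4|=4, |-6|=6, |2|=2, |5|=5 -> [5, 10, 4, 6, 2, 5] (max |s|=10)
Stage 4 (SUM): sum[0..0]=5, sum[0..1]=15, sum[0..2]=19, sum[0..3]=25, sum[0..4]=27, sum[0..5]=32 -> [5, 15, 19, 25, 27, 32] (max |s|=32)
Overall max amplitude: 32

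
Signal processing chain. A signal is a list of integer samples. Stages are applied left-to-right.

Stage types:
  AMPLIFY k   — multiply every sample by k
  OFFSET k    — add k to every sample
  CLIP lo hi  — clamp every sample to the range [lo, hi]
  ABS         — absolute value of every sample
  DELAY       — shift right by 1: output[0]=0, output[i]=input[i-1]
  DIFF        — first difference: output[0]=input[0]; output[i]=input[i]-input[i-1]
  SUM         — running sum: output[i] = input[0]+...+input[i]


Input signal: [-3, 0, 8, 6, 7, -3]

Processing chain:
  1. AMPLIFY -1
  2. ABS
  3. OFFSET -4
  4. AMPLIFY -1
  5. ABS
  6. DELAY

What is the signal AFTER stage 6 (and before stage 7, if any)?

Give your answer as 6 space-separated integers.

Input: [-3, 0, 8, 6, 7, -3]
Stage 1 (AMPLIFY -1): -3*-1=3, 0*-1=0, 8*-1=-8, 6*-1=-6, 7*-1=-7, -3*-1=3 -> [3, 0, -8, -6, -7, 3]
Stage 2 (ABS): |3|=3, |0|=0, |-8|=8, |-6|=6, |-7|=7, |3|=3 -> [3, 0, 8, 6, 7, 3]
Stage 3 (OFFSET -4): 3+-4=-1, 0+-4=-4, 8+-4=4, 6+-4=2, 7+-4=3, 3+-4=-1 -> [-1, -4, 4, 2, 3, -1]
Stage 4 (AMPLIFY -1): -1*-1=1, -4*-1=4, 4*-1=-4, 2*-1=-2, 3*-1=-3, -1*-1=1 -> [1, 4, -4, -2, -3, 1]
Stage 5 (ABS): |1|=1, |4|=4, |-4|=4, |-2|=2, |-3|=3, |1|=1 -> [1, 4, 4, 2, 3, 1]
Stage 6 (DELAY): [0, 1, 4, 4, 2, 3] = [0, 1, 4, 4, 2, 3] -> [0, 1, 4, 4, 2, 3]

Answer: 0 1 4 4 2 3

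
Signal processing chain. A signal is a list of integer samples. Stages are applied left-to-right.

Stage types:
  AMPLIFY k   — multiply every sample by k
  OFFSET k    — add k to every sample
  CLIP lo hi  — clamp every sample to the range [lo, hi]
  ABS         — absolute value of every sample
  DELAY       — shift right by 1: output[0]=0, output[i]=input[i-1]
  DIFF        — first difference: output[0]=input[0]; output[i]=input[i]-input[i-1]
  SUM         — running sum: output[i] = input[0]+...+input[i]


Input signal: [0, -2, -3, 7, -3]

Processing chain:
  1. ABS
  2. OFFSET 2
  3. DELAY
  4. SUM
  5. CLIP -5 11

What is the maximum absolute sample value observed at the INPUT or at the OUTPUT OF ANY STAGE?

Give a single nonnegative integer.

Input: [0, -2, -3, 7, -3] (max |s|=7)
Stage 1 (ABS): |0|=0, |-2|=2, |-3|=3, |7|=7, |-3|=3 -> [0, 2, 3, 7, 3] (max |s|=7)
Stage 2 (OFFSET 2): 0+2=2, 2+2=4, 3+2=5, 7+2=9, 3+2=5 -> [2, 4, 5, 9, 5] (max |s|=9)
Stage 3 (DELAY): [0, 2, 4, 5, 9] = [0, 2, 4, 5, 9] -> [0, 2, 4, 5, 9] (max |s|=9)
Stage 4 (SUM): sum[0..0]=0, sum[0..1]=2, sum[0..2]=6, sum[0..3]=11, sum[0..4]=20 -> [0, 2, 6, 11, 20] (max |s|=20)
Stage 5 (CLIP -5 11): clip(0,-5,11)=0, clip(2,-5,11)=2, clip(6,-5,11)=6, clip(11,-5,11)=11, clip(20,-5,11)=11 -> [0, 2, 6, 11, 11] (max |s|=11)
Overall max amplitude: 20

Answer: 20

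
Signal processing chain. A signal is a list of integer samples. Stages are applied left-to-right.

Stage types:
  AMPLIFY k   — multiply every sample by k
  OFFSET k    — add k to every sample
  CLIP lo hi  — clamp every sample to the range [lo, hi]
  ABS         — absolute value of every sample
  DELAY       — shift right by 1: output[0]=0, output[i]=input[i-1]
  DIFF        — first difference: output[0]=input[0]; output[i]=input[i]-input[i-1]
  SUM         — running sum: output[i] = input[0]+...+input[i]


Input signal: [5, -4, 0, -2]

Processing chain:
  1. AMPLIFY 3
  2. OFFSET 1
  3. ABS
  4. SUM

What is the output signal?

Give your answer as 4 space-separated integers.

Answer: 16 27 28 33

Derivation:
Input: [5, -4, 0, -2]
Stage 1 (AMPLIFY 3): 5*3=15, -4*3=-12, 0*3=0, -2*3=-6 -> [15, -12, 0, -6]
Stage 2 (OFFSET 1): 15+1=16, -12+1=-11, 0+1=1, -6+1=-5 -> [16, -11, 1, -5]
Stage 3 (ABS): |16|=16, |-11|=11, |1|=1, |-5|=5 -> [16, 11, 1, 5]
Stage 4 (SUM): sum[0..0]=16, sum[0..1]=27, sum[0..2]=28, sum[0..3]=33 -> [16, 27, 28, 33]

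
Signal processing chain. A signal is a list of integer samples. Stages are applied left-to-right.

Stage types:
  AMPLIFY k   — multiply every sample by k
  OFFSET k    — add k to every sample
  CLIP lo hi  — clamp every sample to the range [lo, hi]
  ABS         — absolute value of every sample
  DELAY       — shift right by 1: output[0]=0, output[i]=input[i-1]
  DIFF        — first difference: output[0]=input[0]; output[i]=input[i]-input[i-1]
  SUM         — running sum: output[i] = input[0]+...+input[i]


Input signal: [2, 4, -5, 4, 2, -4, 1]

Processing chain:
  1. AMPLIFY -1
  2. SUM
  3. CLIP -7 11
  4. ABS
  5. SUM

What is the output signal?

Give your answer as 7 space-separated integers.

Input: [2, 4, -5, 4, 2, -4, 1]
Stage 1 (AMPLIFY -1): 2*-1=-2, 4*-1=-4, -5*-1=5, 4*-1=-4, 2*-1=-2, -4*-1=4, 1*-1=-1 -> [-2, -4, 5, -4, -2, 4, -1]
Stage 2 (SUM): sum[0..0]=-2, sum[0..1]=-6, sum[0..2]=-1, sum[0..3]=-5, sum[0..4]=-7, sum[0..5]=-3, sum[0..6]=-4 -> [-2, -6, -1, -5, -7, -3, -4]
Stage 3 (CLIP -7 11): clip(-2,-7,11)=-2, clip(-6,-7,11)=-6, clip(-1,-7,11)=-1, clip(-5,-7,11)=-5, clip(-7,-7,11)=-7, clip(-3,-7,11)=-3, clip(-4,-7,11)=-4 -> [-2, -6, -1, -5, -7, -3, -4]
Stage 4 (ABS): |-2|=2, |-6|=6, |-1|=1, |-5|=5, |-7|=7, |-3|=3, |-4|=4 -> [2, 6, 1, 5, 7, 3, 4]
Stage 5 (SUM): sum[0..0]=2, sum[0..1]=8, sum[0..2]=9, sum[0..3]=14, sum[0..4]=21, sum[0..5]=24, sum[0..6]=28 -> [2, 8, 9, 14, 21, 24, 28]

Answer: 2 8 9 14 21 24 28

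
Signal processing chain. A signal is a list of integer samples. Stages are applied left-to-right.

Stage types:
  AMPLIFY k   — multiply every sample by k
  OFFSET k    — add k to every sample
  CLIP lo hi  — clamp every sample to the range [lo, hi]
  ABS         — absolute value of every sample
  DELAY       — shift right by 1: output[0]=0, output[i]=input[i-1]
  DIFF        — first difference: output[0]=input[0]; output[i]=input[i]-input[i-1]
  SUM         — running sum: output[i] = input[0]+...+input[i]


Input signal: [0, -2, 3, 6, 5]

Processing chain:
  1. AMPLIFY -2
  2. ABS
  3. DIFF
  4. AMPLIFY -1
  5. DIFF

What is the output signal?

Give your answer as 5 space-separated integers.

Input: [0, -2, 3, 6, 5]
Stage 1 (AMPLIFY -2): 0*-2=0, -2*-2=4, 3*-2=-6, 6*-2=-12, 5*-2=-10 -> [0, 4, -6, -12, -10]
Stage 2 (ABS): |0|=0, |4|=4, |-6|=6, |-12|=12, |-10|=10 -> [0, 4, 6, 12, 10]
Stage 3 (DIFF): s[0]=0, 4-0=4, 6-4=2, 12-6=6, 10-12=-2 -> [0, 4, 2, 6, -2]
Stage 4 (AMPLIFY -1): 0*-1=0, 4*-1=-4, 2*-1=-2, 6*-1=-6, -2*-1=2 -> [0, -4, -2, -6, 2]
Stage 5 (DIFF): s[0]=0, -4-0=-4, -2--4=2, -6--2=-4, 2--6=8 -> [0, -4, 2, -4, 8]

Answer: 0 -4 2 -4 8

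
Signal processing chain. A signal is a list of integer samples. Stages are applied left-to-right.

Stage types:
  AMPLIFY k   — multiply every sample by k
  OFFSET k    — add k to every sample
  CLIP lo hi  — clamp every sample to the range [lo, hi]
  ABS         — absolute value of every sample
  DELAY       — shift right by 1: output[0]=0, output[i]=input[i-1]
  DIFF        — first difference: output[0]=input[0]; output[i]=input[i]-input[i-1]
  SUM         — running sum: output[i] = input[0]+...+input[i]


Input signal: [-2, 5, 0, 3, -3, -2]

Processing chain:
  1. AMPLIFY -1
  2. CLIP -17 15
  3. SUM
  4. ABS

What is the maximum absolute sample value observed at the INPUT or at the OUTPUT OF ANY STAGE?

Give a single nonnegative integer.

Input: [-2, 5, 0, 3, -3, -2] (max |s|=5)
Stage 1 (AMPLIFY -1): -2*-1=2, 5*-1=-5, 0*-1=0, 3*-1=-3, -3*-1=3, -2*-1=2 -> [2, -5, 0, -3, 3, 2] (max |s|=5)
Stage 2 (CLIP -17 15): clip(2,-17,15)=2, clip(-5,-17,15)=-5, clip(0,-17,15)=0, clip(-3,-17,15)=-3, clip(3,-17,15)=3, clip(2,-17,15)=2 -> [2, -5, 0, -3, 3, 2] (max |s|=5)
Stage 3 (SUM): sum[0..0]=2, sum[0..1]=-3, sum[0..2]=-3, sum[0..3]=-6, sum[0..4]=-3, sum[0..5]=-1 -> [2, -3, -3, -6, -3, -1] (max |s|=6)
Stage 4 (ABS): |2|=2, |-3|=3, |-3|=3, |-6|=6, |-3|=3, |-1|=1 -> [2, 3, 3, 6, 3, 1] (max |s|=6)
Overall max amplitude: 6

Answer: 6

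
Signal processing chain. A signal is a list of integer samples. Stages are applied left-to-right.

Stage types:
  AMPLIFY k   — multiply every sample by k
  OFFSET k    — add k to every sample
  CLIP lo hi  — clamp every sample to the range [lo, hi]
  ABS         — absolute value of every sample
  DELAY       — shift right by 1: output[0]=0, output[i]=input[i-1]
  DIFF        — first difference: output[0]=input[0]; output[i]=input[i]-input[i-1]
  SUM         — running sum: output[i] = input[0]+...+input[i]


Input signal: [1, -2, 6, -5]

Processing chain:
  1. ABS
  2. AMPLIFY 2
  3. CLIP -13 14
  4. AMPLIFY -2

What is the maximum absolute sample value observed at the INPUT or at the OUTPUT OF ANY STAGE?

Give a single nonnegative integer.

Input: [1, -2, 6, -5] (max |s|=6)
Stage 1 (ABS): |1|=1, |-2|=2, |6|=6, |-5|=5 -> [1, 2, 6, 5] (max |s|=6)
Stage 2 (AMPLIFY 2): 1*2=2, 2*2=4, 6*2=12, 5*2=10 -> [2, 4, 12, 10] (max |s|=12)
Stage 3 (CLIP -13 14): clip(2,-13,14)=2, clip(4,-13,14)=4, clip(12,-13,14)=12, clip(10,-13,14)=10 -> [2, 4, 12, 10] (max |s|=12)
Stage 4 (AMPLIFY -2): 2*-2=-4, 4*-2=-8, 12*-2=-24, 10*-2=-20 -> [-4, -8, -24, -20] (max |s|=24)
Overall max amplitude: 24

Answer: 24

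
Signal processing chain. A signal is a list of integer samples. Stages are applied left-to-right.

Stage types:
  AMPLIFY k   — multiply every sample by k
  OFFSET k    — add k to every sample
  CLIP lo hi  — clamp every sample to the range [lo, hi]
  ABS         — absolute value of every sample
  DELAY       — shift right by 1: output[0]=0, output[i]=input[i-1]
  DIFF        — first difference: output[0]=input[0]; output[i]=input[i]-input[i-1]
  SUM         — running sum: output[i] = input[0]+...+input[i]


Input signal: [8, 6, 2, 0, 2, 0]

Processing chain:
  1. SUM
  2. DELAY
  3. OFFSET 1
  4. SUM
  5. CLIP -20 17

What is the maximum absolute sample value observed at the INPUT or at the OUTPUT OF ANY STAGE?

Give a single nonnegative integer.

Input: [8, 6, 2, 0, 2, 0] (max |s|=8)
Stage 1 (SUM): sum[0..0]=8, sum[0..1]=14, sum[0..2]=16, sum[0..3]=16, sum[0..4]=18, sum[0..5]=18 -> [8, 14, 16, 16, 18, 18] (max |s|=18)
Stage 2 (DELAY): [0, 8, 14, 16, 16, 18] = [0, 8, 14, 16, 16, 18] -> [0, 8, 14, 16, 16, 18] (max |s|=18)
Stage 3 (OFFSET 1): 0+1=1, 8+1=9, 14+1=15, 16+1=17, 16+1=17, 18+1=19 -> [1, 9, 15, 17, 17, 19] (max |s|=19)
Stage 4 (SUM): sum[0..0]=1, sum[0..1]=10, sum[0..2]=25, sum[0..3]=42, sum[0..4]=59, sum[0..5]=78 -> [1, 10, 25, 42, 59, 78] (max |s|=78)
Stage 5 (CLIP -20 17): clip(1,-20,17)=1, clip(10,-20,17)=10, clip(25,-20,17)=17, clip(42,-20,17)=17, clip(59,-20,17)=17, clip(78,-20,17)=17 -> [1, 10, 17, 17, 17, 17] (max |s|=17)
Overall max amplitude: 78

Answer: 78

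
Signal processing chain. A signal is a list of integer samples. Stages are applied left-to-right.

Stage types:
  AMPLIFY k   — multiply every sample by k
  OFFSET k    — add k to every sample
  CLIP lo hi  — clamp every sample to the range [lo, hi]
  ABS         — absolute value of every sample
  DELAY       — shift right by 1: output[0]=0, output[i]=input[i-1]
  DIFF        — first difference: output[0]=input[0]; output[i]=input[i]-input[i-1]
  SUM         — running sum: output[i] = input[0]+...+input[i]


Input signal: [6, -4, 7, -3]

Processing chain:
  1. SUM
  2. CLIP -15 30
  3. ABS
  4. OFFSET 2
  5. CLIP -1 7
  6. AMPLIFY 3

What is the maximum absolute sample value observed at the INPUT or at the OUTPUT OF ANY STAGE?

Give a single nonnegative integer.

Answer: 21

Derivation:
Input: [6, -4, 7, -3] (max |s|=7)
Stage 1 (SUM): sum[0..0]=6, sum[0..1]=2, sum[0..2]=9, sum[0..3]=6 -> [6, 2, 9, 6] (max |s|=9)
Stage 2 (CLIP -15 30): clip(6,-15,30)=6, clip(2,-15,30)=2, clip(9,-15,30)=9, clip(6,-15,30)=6 -> [6, 2, 9, 6] (max |s|=9)
Stage 3 (ABS): |6|=6, |2|=2, |9|=9, |6|=6 -> [6, 2, 9, 6] (max |s|=9)
Stage 4 (OFFSET 2): 6+2=8, 2+2=4, 9+2=11, 6+2=8 -> [8, 4, 11, 8] (max |s|=11)
Stage 5 (CLIP -1 7): clip(8,-1,7)=7, clip(4,-1,7)=4, clip(11,-1,7)=7, clip(8,-1,7)=7 -> [7, 4, 7, 7] (max |s|=7)
Stage 6 (AMPLIFY 3): 7*3=21, 4*3=12, 7*3=21, 7*3=21 -> [21, 12, 21, 21] (max |s|=21)
Overall max amplitude: 21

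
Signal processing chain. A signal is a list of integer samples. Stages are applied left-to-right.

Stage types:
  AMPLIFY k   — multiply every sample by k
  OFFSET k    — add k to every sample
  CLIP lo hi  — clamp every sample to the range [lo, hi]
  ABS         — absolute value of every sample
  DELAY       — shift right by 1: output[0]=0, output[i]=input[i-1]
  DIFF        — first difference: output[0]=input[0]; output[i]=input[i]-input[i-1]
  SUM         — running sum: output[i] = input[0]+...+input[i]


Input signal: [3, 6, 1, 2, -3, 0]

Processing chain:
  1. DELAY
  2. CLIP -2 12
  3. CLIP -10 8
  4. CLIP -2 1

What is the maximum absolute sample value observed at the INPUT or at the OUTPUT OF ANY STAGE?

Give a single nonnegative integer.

Answer: 6

Derivation:
Input: [3, 6, 1, 2, -3, 0] (max |s|=6)
Stage 1 (DELAY): [0, 3, 6, 1, 2, -3] = [0, 3, 6, 1, 2, -3] -> [0, 3, 6, 1, 2, -3] (max |s|=6)
Stage 2 (CLIP -2 12): clip(0,-2,12)=0, clip(3,-2,12)=3, clip(6,-2,12)=6, clip(1,-2,12)=1, clip(2,-2,12)=2, clip(-3,-2,12)=-2 -> [0, 3, 6, 1, 2, -2] (max |s|=6)
Stage 3 (CLIP -10 8): clip(0,-10,8)=0, clip(3,-10,8)=3, clip(6,-10,8)=6, clip(1,-10,8)=1, clip(2,-10,8)=2, clip(-2,-10,8)=-2 -> [0, 3, 6, 1, 2, -2] (max |s|=6)
Stage 4 (CLIP -2 1): clip(0,-2,1)=0, clip(3,-2,1)=1, clip(6,-2,1)=1, clip(1,-2,1)=1, clip(2,-2,1)=1, clip(-2,-2,1)=-2 -> [0, 1, 1, 1, 1, -2] (max |s|=2)
Overall max amplitude: 6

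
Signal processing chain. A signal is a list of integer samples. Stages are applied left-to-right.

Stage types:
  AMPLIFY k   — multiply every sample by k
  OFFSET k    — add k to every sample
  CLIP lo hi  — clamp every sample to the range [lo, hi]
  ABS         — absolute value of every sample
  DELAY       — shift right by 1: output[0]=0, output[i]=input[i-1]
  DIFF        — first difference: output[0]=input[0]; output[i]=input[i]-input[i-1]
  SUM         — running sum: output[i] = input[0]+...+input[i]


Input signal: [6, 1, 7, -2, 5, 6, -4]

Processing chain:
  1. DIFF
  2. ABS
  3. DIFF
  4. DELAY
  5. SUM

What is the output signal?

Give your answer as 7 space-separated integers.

Input: [6, 1, 7, -2, 5, 6, -4]
Stage 1 (DIFF): s[0]=6, 1-6=-5, 7-1=6, -2-7=-9, 5--2=7, 6-5=1, -4-6=-10 -> [6, -5, 6, -9, 7, 1, -10]
Stage 2 (ABS): |6|=6, |-5|=5, |6|=6, |-9|=9, |7|=7, |1|=1, |-10|=10 -> [6, 5, 6, 9, 7, 1, 10]
Stage 3 (DIFF): s[0]=6, 5-6=-1, 6-5=1, 9-6=3, 7-9=-2, 1-7=-6, 10-1=9 -> [6, -1, 1, 3, -2, -6, 9]
Stage 4 (DELAY): [0, 6, -1, 1, 3, -2, -6] = [0, 6, -1, 1, 3, -2, -6] -> [0, 6, -1, 1, 3, -2, -6]
Stage 5 (SUM): sum[0..0]=0, sum[0..1]=6, sum[0..2]=5, sum[0..3]=6, sum[0..4]=9, sum[0..5]=7, sum[0..6]=1 -> [0, 6, 5, 6, 9, 7, 1]

Answer: 0 6 5 6 9 7 1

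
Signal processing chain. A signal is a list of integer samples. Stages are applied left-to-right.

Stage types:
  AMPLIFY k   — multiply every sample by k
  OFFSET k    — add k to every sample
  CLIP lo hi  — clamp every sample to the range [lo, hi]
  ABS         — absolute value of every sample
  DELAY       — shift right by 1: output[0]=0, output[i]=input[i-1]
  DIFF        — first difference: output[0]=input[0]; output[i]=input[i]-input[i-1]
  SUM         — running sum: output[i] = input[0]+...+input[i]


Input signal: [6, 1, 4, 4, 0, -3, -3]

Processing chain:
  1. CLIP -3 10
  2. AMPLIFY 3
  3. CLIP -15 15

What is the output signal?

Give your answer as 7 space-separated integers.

Input: [6, 1, 4, 4, 0, -3, -3]
Stage 1 (CLIP -3 10): clip(6,-3,10)=6, clip(1,-3,10)=1, clip(4,-3,10)=4, clip(4,-3,10)=4, clip(0,-3,10)=0, clip(-3,-3,10)=-3, clip(-3,-3,10)=-3 -> [6, 1, 4, 4, 0, -3, -3]
Stage 2 (AMPLIFY 3): 6*3=18, 1*3=3, 4*3=12, 4*3=12, 0*3=0, -3*3=-9, -3*3=-9 -> [18, 3, 12, 12, 0, -9, -9]
Stage 3 (CLIP -15 15): clip(18,-15,15)=15, clip(3,-15,15)=3, clip(12,-15,15)=12, clip(12,-15,15)=12, clip(0,-15,15)=0, clip(-9,-15,15)=-9, clip(-9,-15,15)=-9 -> [15, 3, 12, 12, 0, -9, -9]

Answer: 15 3 12 12 0 -9 -9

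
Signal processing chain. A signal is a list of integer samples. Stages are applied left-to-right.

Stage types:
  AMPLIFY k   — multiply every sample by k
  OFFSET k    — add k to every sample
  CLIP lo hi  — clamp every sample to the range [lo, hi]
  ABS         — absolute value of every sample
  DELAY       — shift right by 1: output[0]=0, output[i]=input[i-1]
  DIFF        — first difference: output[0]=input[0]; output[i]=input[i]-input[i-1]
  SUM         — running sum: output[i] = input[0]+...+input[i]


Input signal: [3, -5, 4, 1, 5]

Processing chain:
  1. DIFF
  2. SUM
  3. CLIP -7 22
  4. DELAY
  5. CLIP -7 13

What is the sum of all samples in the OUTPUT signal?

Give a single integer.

Input: [3, -5, 4, 1, 5]
Stage 1 (DIFF): s[0]=3, -5-3=-8, 4--5=9, 1-4=-3, 5-1=4 -> [3, -8, 9, -3, 4]
Stage 2 (SUM): sum[0..0]=3, sum[0..1]=-5, sum[0..2]=4, sum[0..3]=1, sum[0..4]=5 -> [3, -5, 4, 1, 5]
Stage 3 (CLIP -7 22): clip(3,-7,22)=3, clip(-5,-7,22)=-5, clip(4,-7,22)=4, clip(1,-7,22)=1, clip(5,-7,22)=5 -> [3, -5, 4, 1, 5]
Stage 4 (DELAY): [0, 3, -5, 4, 1] = [0, 3, -5, 4, 1] -> [0, 3, -5, 4, 1]
Stage 5 (CLIP -7 13): clip(0,-7,13)=0, clip(3,-7,13)=3, clip(-5,-7,13)=-5, clip(4,-7,13)=4, clip(1,-7,13)=1 -> [0, 3, -5, 4, 1]
Output sum: 3

Answer: 3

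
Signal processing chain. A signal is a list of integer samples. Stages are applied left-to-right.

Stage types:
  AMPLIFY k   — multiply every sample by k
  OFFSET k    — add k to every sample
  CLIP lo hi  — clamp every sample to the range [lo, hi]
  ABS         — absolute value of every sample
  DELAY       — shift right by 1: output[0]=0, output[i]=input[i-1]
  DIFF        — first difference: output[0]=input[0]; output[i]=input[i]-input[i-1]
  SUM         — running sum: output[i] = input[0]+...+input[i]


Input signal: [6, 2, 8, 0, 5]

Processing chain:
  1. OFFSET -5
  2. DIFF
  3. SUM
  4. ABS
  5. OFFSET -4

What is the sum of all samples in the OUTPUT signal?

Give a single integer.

Input: [6, 2, 8, 0, 5]
Stage 1 (OFFSET -5): 6+-5=1, 2+-5=-3, 8+-5=3, 0+-5=-5, 5+-5=0 -> [1, -3, 3, -5, 0]
Stage 2 (DIFF): s[0]=1, -3-1=-4, 3--3=6, -5-3=-8, 0--5=5 -> [1, -4, 6, -8, 5]
Stage 3 (SUM): sum[0..0]=1, sum[0..1]=-3, sum[0..2]=3, sum[0..3]=-5, sum[0..4]=0 -> [1, -3, 3, -5, 0]
Stage 4 (ABS): |1|=1, |-3|=3, |3|=3, |-5|=5, |0|=0 -> [1, 3, 3, 5, 0]
Stage 5 (OFFSET -4): 1+-4=-3, 3+-4=-1, 3+-4=-1, 5+-4=1, 0+-4=-4 -> [-3, -1, -1, 1, -4]
Output sum: -8

Answer: -8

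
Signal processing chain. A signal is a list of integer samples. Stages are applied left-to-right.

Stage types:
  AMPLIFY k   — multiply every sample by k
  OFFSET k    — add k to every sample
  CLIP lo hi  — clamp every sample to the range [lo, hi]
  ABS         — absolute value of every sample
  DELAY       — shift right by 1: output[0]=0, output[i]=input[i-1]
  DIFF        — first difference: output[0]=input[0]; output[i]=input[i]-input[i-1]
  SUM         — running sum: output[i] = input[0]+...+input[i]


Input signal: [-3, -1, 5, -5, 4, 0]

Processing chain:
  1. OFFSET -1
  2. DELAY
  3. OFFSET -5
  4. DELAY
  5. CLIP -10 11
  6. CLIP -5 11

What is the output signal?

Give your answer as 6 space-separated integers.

Answer: 0 -5 -5 -5 -1 -5

Derivation:
Input: [-3, -1, 5, -5, 4, 0]
Stage 1 (OFFSET -1): -3+-1=-4, -1+-1=-2, 5+-1=4, -5+-1=-6, 4+-1=3, 0+-1=-1 -> [-4, -2, 4, -6, 3, -1]
Stage 2 (DELAY): [0, -4, -2, 4, -6, 3] = [0, -4, -2, 4, -6, 3] -> [0, -4, -2, 4, -6, 3]
Stage 3 (OFFSET -5): 0+-5=-5, -4+-5=-9, -2+-5=-7, 4+-5=-1, -6+-5=-11, 3+-5=-2 -> [-5, -9, -7, -1, -11, -2]
Stage 4 (DELAY): [0, -5, -9, -7, -1, -11] = [0, -5, -9, -7, -1, -11] -> [0, -5, -9, -7, -1, -11]
Stage 5 (CLIP -10 11): clip(0,-10,11)=0, clip(-5,-10,11)=-5, clip(-9,-10,11)=-9, clip(-7,-10,11)=-7, clip(-1,-10,11)=-1, clip(-11,-10,11)=-10 -> [0, -5, -9, -7, -1, -10]
Stage 6 (CLIP -5 11): clip(0,-5,11)=0, clip(-5,-5,11)=-5, clip(-9,-5,11)=-5, clip(-7,-5,11)=-5, clip(-1,-5,11)=-1, clip(-10,-5,11)=-5 -> [0, -5, -5, -5, -1, -5]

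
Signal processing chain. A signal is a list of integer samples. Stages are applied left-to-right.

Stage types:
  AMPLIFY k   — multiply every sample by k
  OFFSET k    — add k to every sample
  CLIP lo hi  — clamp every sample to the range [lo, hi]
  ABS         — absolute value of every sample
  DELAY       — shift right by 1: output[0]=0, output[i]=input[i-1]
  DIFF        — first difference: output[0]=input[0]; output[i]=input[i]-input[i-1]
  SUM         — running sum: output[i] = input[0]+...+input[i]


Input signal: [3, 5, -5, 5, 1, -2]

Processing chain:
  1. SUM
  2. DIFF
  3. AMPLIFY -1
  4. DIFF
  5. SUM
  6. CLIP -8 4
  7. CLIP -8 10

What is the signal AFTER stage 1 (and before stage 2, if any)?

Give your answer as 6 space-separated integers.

Answer: 3 8 3 8 9 7

Derivation:
Input: [3, 5, -5, 5, 1, -2]
Stage 1 (SUM): sum[0..0]=3, sum[0..1]=8, sum[0..2]=3, sum[0..3]=8, sum[0..4]=9, sum[0..5]=7 -> [3, 8, 3, 8, 9, 7]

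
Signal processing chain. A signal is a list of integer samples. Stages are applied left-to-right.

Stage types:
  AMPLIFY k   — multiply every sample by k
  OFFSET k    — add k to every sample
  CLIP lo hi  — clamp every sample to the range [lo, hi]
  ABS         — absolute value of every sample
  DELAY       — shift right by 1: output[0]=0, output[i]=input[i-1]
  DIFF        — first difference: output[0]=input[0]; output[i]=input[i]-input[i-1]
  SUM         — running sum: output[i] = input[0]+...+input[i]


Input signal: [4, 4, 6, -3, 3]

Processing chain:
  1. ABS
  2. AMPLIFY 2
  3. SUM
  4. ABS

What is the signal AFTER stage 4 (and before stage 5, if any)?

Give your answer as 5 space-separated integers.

Answer: 8 16 28 34 40

Derivation:
Input: [4, 4, 6, -3, 3]
Stage 1 (ABS): |4|=4, |4|=4, |6|=6, |-3|=3, |3|=3 -> [4, 4, 6, 3, 3]
Stage 2 (AMPLIFY 2): 4*2=8, 4*2=8, 6*2=12, 3*2=6, 3*2=6 -> [8, 8, 12, 6, 6]
Stage 3 (SUM): sum[0..0]=8, sum[0..1]=16, sum[0..2]=28, sum[0..3]=34, sum[0..4]=40 -> [8, 16, 28, 34, 40]
Stage 4 (ABS): |8|=8, |16|=16, |28|=28, |34|=34, |40|=40 -> [8, 16, 28, 34, 40]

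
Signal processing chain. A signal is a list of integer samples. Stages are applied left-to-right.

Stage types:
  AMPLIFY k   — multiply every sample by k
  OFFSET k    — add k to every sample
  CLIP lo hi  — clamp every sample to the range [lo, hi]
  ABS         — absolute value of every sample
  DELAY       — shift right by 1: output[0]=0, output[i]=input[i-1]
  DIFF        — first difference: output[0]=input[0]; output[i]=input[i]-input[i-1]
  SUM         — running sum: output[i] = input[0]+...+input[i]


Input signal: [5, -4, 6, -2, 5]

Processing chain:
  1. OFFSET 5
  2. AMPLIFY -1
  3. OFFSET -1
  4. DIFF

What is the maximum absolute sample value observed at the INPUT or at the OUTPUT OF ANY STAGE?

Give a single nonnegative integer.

Input: [5, -4, 6, -2, 5] (max |s|=6)
Stage 1 (OFFSET 5): 5+5=10, -4+5=1, 6+5=11, -2+5=3, 5+5=10 -> [10, 1, 11, 3, 10] (max |s|=11)
Stage 2 (AMPLIFY -1): 10*-1=-10, 1*-1=-1, 11*-1=-11, 3*-1=-3, 10*-1=-10 -> [-10, -1, -11, -3, -10] (max |s|=11)
Stage 3 (OFFSET -1): -10+-1=-11, -1+-1=-2, -11+-1=-12, -3+-1=-4, -10+-1=-11 -> [-11, -2, -12, -4, -11] (max |s|=12)
Stage 4 (DIFF): s[0]=-11, -2--11=9, -12--2=-10, -4--12=8, -11--4=-7 -> [-11, 9, -10, 8, -7] (max |s|=11)
Overall max amplitude: 12

Answer: 12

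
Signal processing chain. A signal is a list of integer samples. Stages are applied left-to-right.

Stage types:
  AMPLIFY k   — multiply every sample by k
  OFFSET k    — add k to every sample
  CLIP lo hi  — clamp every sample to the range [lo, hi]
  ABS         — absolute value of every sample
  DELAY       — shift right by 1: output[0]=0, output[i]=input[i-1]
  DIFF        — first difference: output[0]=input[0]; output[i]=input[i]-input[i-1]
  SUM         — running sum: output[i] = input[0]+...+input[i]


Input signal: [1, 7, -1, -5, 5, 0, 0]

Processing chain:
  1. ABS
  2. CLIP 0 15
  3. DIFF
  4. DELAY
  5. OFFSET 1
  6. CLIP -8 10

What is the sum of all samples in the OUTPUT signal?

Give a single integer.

Input: [1, 7, -1, -5, 5, 0, 0]
Stage 1 (ABS): |1|=1, |7|=7, |-1|=1, |-5|=5, |5|=5, |0|=0, |0|=0 -> [1, 7, 1, 5, 5, 0, 0]
Stage 2 (CLIP 0 15): clip(1,0,15)=1, clip(7,0,15)=7, clip(1,0,15)=1, clip(5,0,15)=5, clip(5,0,15)=5, clip(0,0,15)=0, clip(0,0,15)=0 -> [1, 7, 1, 5, 5, 0, 0]
Stage 3 (DIFF): s[0]=1, 7-1=6, 1-7=-6, 5-1=4, 5-5=0, 0-5=-5, 0-0=0 -> [1, 6, -6, 4, 0, -5, 0]
Stage 4 (DELAY): [0, 1, 6, -6, 4, 0, -5] = [0, 1, 6, -6, 4, 0, -5] -> [0, 1, 6, -6, 4, 0, -5]
Stage 5 (OFFSET 1): 0+1=1, 1+1=2, 6+1=7, -6+1=-5, 4+1=5, 0+1=1, -5+1=-4 -> [1, 2, 7, -5, 5, 1, -4]
Stage 6 (CLIP -8 10): clip(1,-8,10)=1, clip(2,-8,10)=2, clip(7,-8,10)=7, clip(-5,-8,10)=-5, clip(5,-8,10)=5, clip(1,-8,10)=1, clip(-4,-8,10)=-4 -> [1, 2, 7, -5, 5, 1, -4]
Output sum: 7

Answer: 7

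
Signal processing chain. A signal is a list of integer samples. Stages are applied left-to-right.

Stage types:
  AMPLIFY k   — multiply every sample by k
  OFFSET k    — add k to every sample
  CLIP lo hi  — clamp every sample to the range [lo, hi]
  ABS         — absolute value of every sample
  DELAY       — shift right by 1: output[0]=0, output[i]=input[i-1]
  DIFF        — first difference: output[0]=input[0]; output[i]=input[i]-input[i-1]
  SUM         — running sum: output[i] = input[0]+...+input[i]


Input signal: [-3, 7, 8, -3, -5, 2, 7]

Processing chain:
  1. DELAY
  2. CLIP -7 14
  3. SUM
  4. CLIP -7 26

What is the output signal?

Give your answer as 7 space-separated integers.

Input: [-3, 7, 8, -3, -5, 2, 7]
Stage 1 (DELAY): [0, -3, 7, 8, -3, -5, 2] = [0, -3, 7, 8, -3, -5, 2] -> [0, -3, 7, 8, -3, -5, 2]
Stage 2 (CLIP -7 14): clip(0,-7,14)=0, clip(-3,-7,14)=-3, clip(7,-7,14)=7, clip(8,-7,14)=8, clip(-3,-7,14)=-3, clip(-5,-7,14)=-5, clip(2,-7,14)=2 -> [0, -3, 7, 8, -3, -5, 2]
Stage 3 (SUM): sum[0..0]=0, sum[0..1]=-3, sum[0..2]=4, sum[0..3]=12, sum[0..4]=9, sum[0..5]=4, sum[0..6]=6 -> [0, -3, 4, 12, 9, 4, 6]
Stage 4 (CLIP -7 26): clip(0,-7,26)=0, clip(-3,-7,26)=-3, clip(4,-7,26)=4, clip(12,-7,26)=12, clip(9,-7,26)=9, clip(4,-7,26)=4, clip(6,-7,26)=6 -> [0, -3, 4, 12, 9, 4, 6]

Answer: 0 -3 4 12 9 4 6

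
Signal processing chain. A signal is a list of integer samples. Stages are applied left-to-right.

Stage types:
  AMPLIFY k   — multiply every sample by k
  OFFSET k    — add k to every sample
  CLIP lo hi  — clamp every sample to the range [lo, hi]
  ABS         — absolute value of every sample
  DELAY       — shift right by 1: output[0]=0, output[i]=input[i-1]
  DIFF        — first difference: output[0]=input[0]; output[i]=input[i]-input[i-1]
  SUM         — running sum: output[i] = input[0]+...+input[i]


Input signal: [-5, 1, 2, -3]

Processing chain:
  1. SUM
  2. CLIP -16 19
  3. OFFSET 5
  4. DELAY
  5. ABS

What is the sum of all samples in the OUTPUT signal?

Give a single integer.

Answer: 4

Derivation:
Input: [-5, 1, 2, -3]
Stage 1 (SUM): sum[0..0]=-5, sum[0..1]=-4, sum[0..2]=-2, sum[0..3]=-5 -> [-5, -4, -2, -5]
Stage 2 (CLIP -16 19): clip(-5,-16,19)=-5, clip(-4,-16,19)=-4, clip(-2,-16,19)=-2, clip(-5,-16,19)=-5 -> [-5, -4, -2, -5]
Stage 3 (OFFSET 5): -5+5=0, -4+5=1, -2+5=3, -5+5=0 -> [0, 1, 3, 0]
Stage 4 (DELAY): [0, 0, 1, 3] = [0, 0, 1, 3] -> [0, 0, 1, 3]
Stage 5 (ABS): |0|=0, |0|=0, |1|=1, |3|=3 -> [0, 0, 1, 3]
Output sum: 4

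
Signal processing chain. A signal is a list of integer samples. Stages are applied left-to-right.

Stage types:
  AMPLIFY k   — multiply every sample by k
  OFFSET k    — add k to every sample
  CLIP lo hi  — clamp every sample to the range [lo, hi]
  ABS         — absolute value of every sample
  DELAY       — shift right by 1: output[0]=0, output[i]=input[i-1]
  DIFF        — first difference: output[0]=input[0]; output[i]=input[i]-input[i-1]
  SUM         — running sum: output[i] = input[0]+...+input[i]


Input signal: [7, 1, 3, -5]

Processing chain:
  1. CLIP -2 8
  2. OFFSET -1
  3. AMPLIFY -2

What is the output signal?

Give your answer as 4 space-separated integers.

Answer: -12 0 -4 6

Derivation:
Input: [7, 1, 3, -5]
Stage 1 (CLIP -2 8): clip(7,-2,8)=7, clip(1,-2,8)=1, clip(3,-2,8)=3, clip(-5,-2,8)=-2 -> [7, 1, 3, -2]
Stage 2 (OFFSET -1): 7+-1=6, 1+-1=0, 3+-1=2, -2+-1=-3 -> [6, 0, 2, -3]
Stage 3 (AMPLIFY -2): 6*-2=-12, 0*-2=0, 2*-2=-4, -3*-2=6 -> [-12, 0, -4, 6]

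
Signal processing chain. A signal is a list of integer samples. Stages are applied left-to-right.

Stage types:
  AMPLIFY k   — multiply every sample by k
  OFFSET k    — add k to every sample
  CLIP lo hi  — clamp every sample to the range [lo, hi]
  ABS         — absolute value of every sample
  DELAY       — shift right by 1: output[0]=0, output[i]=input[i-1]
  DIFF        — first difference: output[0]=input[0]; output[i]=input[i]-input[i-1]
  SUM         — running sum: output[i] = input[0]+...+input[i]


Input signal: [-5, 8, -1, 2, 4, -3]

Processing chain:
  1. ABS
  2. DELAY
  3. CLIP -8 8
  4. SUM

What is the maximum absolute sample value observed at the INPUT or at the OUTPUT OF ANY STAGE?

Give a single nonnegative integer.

Answer: 20

Derivation:
Input: [-5, 8, -1, 2, 4, -3] (max |s|=8)
Stage 1 (ABS): |-5|=5, |8|=8, |-1|=1, |2|=2, |4|=4, |-3|=3 -> [5, 8, 1, 2, 4, 3] (max |s|=8)
Stage 2 (DELAY): [0, 5, 8, 1, 2, 4] = [0, 5, 8, 1, 2, 4] -> [0, 5, 8, 1, 2, 4] (max |s|=8)
Stage 3 (CLIP -8 8): clip(0,-8,8)=0, clip(5,-8,8)=5, clip(8,-8,8)=8, clip(1,-8,8)=1, clip(2,-8,8)=2, clip(4,-8,8)=4 -> [0, 5, 8, 1, 2, 4] (max |s|=8)
Stage 4 (SUM): sum[0..0]=0, sum[0..1]=5, sum[0..2]=13, sum[0..3]=14, sum[0..4]=16, sum[0..5]=20 -> [0, 5, 13, 14, 16, 20] (max |s|=20)
Overall max amplitude: 20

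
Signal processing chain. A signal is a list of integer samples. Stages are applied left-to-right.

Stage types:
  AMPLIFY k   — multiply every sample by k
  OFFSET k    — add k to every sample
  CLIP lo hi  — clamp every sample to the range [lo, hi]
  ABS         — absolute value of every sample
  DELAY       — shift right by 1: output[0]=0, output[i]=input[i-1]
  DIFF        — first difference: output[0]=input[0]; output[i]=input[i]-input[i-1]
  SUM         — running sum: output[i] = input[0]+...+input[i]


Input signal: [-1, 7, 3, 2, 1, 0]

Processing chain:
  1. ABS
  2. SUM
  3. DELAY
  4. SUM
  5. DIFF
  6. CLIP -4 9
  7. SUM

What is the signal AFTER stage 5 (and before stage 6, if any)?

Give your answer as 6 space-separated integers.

Answer: 0 1 8 11 13 14

Derivation:
Input: [-1, 7, 3, 2, 1, 0]
Stage 1 (ABS): |-1|=1, |7|=7, |3|=3, |2|=2, |1|=1, |0|=0 -> [1, 7, 3, 2, 1, 0]
Stage 2 (SUM): sum[0..0]=1, sum[0..1]=8, sum[0..2]=11, sum[0..3]=13, sum[0..4]=14, sum[0..5]=14 -> [1, 8, 11, 13, 14, 14]
Stage 3 (DELAY): [0, 1, 8, 11, 13, 14] = [0, 1, 8, 11, 13, 14] -> [0, 1, 8, 11, 13, 14]
Stage 4 (SUM): sum[0..0]=0, sum[0..1]=1, sum[0..2]=9, sum[0..3]=20, sum[0..4]=33, sum[0..5]=47 -> [0, 1, 9, 20, 33, 47]
Stage 5 (DIFF): s[0]=0, 1-0=1, 9-1=8, 20-9=11, 33-20=13, 47-33=14 -> [0, 1, 8, 11, 13, 14]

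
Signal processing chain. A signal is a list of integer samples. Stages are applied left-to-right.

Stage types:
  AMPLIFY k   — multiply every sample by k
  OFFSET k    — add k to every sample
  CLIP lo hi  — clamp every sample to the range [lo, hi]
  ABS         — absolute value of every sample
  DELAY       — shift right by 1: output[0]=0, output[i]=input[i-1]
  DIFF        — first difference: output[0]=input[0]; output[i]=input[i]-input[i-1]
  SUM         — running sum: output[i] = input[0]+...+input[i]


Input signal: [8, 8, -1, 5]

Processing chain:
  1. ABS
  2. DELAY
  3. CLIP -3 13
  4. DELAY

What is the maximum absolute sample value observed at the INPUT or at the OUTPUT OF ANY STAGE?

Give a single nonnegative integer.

Answer: 8

Derivation:
Input: [8, 8, -1, 5] (max |s|=8)
Stage 1 (ABS): |8|=8, |8|=8, |-1|=1, |5|=5 -> [8, 8, 1, 5] (max |s|=8)
Stage 2 (DELAY): [0, 8, 8, 1] = [0, 8, 8, 1] -> [0, 8, 8, 1] (max |s|=8)
Stage 3 (CLIP -3 13): clip(0,-3,13)=0, clip(8,-3,13)=8, clip(8,-3,13)=8, clip(1,-3,13)=1 -> [0, 8, 8, 1] (max |s|=8)
Stage 4 (DELAY): [0, 0, 8, 8] = [0, 0, 8, 8] -> [0, 0, 8, 8] (max |s|=8)
Overall max amplitude: 8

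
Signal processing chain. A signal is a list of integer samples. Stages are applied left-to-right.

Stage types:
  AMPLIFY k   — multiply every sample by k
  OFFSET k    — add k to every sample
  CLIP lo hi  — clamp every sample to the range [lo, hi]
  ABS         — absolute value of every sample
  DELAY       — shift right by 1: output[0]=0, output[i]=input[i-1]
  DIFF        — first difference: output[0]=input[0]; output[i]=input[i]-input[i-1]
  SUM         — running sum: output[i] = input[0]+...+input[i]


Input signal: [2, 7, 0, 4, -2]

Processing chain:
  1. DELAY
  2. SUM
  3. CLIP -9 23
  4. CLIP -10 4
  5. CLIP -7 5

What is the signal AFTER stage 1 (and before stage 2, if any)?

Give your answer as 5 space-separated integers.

Input: [2, 7, 0, 4, -2]
Stage 1 (DELAY): [0, 2, 7, 0, 4] = [0, 2, 7, 0, 4] -> [0, 2, 7, 0, 4]

Answer: 0 2 7 0 4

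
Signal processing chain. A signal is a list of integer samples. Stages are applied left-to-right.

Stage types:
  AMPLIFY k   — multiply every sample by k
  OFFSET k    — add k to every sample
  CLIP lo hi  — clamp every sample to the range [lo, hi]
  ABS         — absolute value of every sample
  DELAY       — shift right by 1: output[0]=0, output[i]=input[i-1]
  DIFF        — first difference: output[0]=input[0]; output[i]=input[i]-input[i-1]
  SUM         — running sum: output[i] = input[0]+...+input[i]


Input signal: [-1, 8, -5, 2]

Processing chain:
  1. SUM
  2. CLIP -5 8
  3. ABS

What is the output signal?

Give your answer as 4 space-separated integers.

Answer: 1 7 2 4

Derivation:
Input: [-1, 8, -5, 2]
Stage 1 (SUM): sum[0..0]=-1, sum[0..1]=7, sum[0..2]=2, sum[0..3]=4 -> [-1, 7, 2, 4]
Stage 2 (CLIP -5 8): clip(-1,-5,8)=-1, clip(7,-5,8)=7, clip(2,-5,8)=2, clip(4,-5,8)=4 -> [-1, 7, 2, 4]
Stage 3 (ABS): |-1|=1, |7|=7, |2|=2, |4|=4 -> [1, 7, 2, 4]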